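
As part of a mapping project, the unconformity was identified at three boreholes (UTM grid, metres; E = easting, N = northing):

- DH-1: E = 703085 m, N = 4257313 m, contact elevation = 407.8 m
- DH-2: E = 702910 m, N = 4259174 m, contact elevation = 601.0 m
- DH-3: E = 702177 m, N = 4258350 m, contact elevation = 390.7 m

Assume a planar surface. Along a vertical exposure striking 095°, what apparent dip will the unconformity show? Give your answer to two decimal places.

8.14°

Let the plane be z = a·E + b·N + c.
DH-2−DH-1: −175a + 1861b = 193.2;  DH-3−DH-1: −908a + 1037b = −17.1.
Solving gives a = 0.15393, b = 0.11829.
Unit vector along 095° is (sin 95°, cos 95°) = (0.9962, -0.0872).
Slope in that direction = a·(0.9962) + b·(-0.0872) = 0.14303.
Apparent dip = arctan|0.14303| = 8.14° (true dip is 11.0°, so apparent ≤ true as expected).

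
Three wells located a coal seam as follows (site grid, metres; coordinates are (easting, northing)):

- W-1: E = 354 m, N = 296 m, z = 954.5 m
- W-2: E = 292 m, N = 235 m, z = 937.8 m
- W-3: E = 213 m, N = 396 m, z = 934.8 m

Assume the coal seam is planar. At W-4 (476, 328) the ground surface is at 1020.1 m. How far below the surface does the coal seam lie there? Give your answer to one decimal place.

Let the plane be z = a·E + b·N + c.
W-2−W-1: −62a − 61b = −16.7;  W-3−W-1: −141a + 100b = −19.7.
Solving gives a = 0.19402, b = 0.07657.
Then c = 954.5 − a·354 − b·296 = 863.15.
At (476, 328): z_contact = 92.35 + 25.11 + 863.15 = 980.62 m.
Depth below ground = 1020.1 − 980.62 = 39.5 m.

39.5 m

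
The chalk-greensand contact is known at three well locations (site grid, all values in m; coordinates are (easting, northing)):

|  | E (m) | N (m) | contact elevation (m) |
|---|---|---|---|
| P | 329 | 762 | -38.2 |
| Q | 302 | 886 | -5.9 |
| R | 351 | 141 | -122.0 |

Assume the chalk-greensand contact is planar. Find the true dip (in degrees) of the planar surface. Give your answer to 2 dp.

Let the plane be z = a·E + b·N + c.
Q−P: −27a + 124b = 32.3;  R−P: 22a − 621b = −83.8.
Solving gives a = −0.68859, b = 0.11055.
Gradient magnitude |∇z| = √(a² + b²) = √(0.47415 + 0.01222) = 0.69741.
True dip = arctan(0.69741) = 34.89°, dipping toward E (azimuth ≈ 099°).

34.89°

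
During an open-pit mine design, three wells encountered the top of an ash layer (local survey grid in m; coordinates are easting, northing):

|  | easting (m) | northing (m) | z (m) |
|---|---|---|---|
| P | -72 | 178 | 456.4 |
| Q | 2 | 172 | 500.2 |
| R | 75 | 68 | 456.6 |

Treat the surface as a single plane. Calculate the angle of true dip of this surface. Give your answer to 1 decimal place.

47.9°

Let the plane be z = a·easting + b·northing + c.
Q−P: 74a − 6b = 43.8;  R−P: 147a − 110b = 0.2.
Solving gives a = 0.66365, b = 0.88506.
Gradient magnitude |∇z| = √(a² + b²) = √(0.44044 + 0.78334) = 1.10624.
True dip = arctan(1.10624) = 47.9°, dipping toward SW (azimuth ≈ 217°).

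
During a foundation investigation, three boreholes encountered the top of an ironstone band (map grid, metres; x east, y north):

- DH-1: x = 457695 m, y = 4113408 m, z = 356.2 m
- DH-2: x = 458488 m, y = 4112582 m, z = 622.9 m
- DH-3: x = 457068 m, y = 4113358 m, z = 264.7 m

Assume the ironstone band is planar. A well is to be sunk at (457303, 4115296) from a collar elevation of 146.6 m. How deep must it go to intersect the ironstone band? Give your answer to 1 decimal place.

173.5 m

Two edge vectors: DH-1→DH-2 = (793, -826, 266.7), DH-1→DH-3 = (-627, -50, -91.5).
Normal n = (DH-1→DH-2) × (DH-1→DH-3) = (88914, -94661.4, -557552).
So ∂z/∂x = −n_x/n_z = 0.159472121 and ∂z/∂y = −n_y/n_z = −0.169780397.
Intercept c from DH-1: 356.2 − 72989.59 + 698376.04 = 625742.65.
At (457303, 4115296): z_contact = 72927.08 − 698696.59 + 625742.65 = -26.86 m.
Depth below ground = 146.6 − (-26.86) = 173.5 m.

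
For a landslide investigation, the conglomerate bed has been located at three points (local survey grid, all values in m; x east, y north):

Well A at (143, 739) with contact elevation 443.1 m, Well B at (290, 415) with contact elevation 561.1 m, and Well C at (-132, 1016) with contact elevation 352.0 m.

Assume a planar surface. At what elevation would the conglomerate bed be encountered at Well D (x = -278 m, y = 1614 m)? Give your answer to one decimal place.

126.0 m

Two edge vectors: Well A→Well B = (147, -324, 118), Well A→Well C = (-275, 277, -91.1).
Normal n = (Well A→Well B) × (Well A→Well C) = (-3169.6, -19058.3, -48381).
So ∂z/∂x = −n_x/n_z = −0.065513 and ∂z/∂y = −n_y/n_z = −0.393921.
Intercept c from Well A: 443.1 + 9.37 + 291.11 = 743.58.
At (-278, 1614): z = 18.2 − 635.8 + 743.58 = 126.0 m.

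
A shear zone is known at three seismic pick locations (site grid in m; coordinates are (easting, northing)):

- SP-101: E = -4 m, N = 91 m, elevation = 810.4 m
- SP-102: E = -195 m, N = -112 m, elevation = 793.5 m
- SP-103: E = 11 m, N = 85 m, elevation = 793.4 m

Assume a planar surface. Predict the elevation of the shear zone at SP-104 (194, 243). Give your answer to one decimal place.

779.1 m

Two edge vectors: SP-101→SP-102 = (-191, -203, -16.9), SP-101→SP-103 = (15, -6, -17).
Normal n = (SP-101→SP-102) × (SP-101→SP-103) = (3349.6, -3500.5, 4191).
So ∂z/∂E = −n_x/n_z = −0.79924 and ∂z/∂N = −n_y/n_z = 0.83524.
Intercept c from SP-101: 810.4 − 3.20 − 76.01 = 731.20.
At (194, 243): z = −155.1 + 203.0 + 731.20 = 779.1 m.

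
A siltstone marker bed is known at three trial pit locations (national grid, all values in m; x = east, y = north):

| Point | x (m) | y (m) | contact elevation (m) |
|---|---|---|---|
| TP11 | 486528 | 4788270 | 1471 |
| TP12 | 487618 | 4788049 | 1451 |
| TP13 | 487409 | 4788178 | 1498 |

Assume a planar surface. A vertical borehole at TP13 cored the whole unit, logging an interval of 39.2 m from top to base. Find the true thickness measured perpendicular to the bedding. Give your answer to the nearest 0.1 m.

35.0 m

Two edge vectors: TP11→TP12 = (1090, -221, -20), TP11→TP13 = (881, -92, 27).
Normal n = (TP11→TP12) × (TP11→TP13) = (-7807, -47050, 94421).
So ∂z/∂x = −n_x/n_z = 0.08268 and ∂z/∂y = −n_y/n_z = 0.49830.
|∇z| = √(a²+b²) = 0.50511, so dip δ = arctan(0.50511) = 26.80°.
True thickness = vertical thickness × cos δ = 39.2 × cos 26.80° = 35.0 m.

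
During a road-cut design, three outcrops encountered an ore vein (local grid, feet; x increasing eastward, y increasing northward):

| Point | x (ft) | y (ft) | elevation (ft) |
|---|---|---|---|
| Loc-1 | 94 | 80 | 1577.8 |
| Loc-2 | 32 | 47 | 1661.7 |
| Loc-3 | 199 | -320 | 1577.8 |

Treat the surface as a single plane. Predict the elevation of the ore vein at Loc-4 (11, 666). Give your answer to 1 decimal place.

1493.7 ft

Two edge vectors: Loc-1→Loc-2 = (-62, -33, 83.9), Loc-1→Loc-3 = (105, -400, 0).
Normal n = (Loc-1→Loc-2) × (Loc-1→Loc-3) = (33560, 8809.5, 28265).
So ∂z/∂x = −n_x/n_z = −1.18733 and ∂z/∂y = −n_y/n_z = −0.31168.
Intercept c from Loc-1: 1577.8 + 111.61 + 24.93 = 1714.34.
At (11, 666): z = −13.1 − 207.6 + 1714.34 = 1493.7 ft.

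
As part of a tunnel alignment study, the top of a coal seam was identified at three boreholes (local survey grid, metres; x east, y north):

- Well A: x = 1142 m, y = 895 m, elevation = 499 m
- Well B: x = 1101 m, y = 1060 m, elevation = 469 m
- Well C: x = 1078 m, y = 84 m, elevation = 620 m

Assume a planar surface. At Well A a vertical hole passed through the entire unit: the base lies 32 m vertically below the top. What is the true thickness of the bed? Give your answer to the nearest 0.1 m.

31.5 m

Let the plane be z = a·x + b·y + c.
Well B−Well A: −41a + 165b = −30;  Well C−Well A: −64a − 811b = 121.
Solving gives a = 0.09963, b = −0.15706.
|∇z| = √(a²+b²) = 0.18600, so dip δ = arctan(0.18600) = 10.54°.
True thickness = vertical thickness × cos δ = 32 × cos 10.54° = 31.5 m.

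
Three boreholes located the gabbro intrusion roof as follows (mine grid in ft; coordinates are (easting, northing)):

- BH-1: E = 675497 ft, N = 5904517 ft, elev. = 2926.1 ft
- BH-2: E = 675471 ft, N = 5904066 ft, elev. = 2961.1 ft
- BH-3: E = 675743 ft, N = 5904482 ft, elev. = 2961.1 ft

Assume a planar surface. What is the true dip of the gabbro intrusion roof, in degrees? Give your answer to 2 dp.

8.84°

Two edge vectors: BH-1→BH-2 = (-26, -451, 35), BH-1→BH-3 = (246, -35, 35).
Normal n = (BH-1→BH-2) × (BH-1→BH-3) = (-14560, 9520, 111856).
So ∂z/∂E = −n_x/n_z = 0.13017 and ∂z/∂N = −n_y/n_z = −0.08511.
Gradient magnitude |∇z| = √(a² + b²) = √(0.01694 + 0.00724) = 0.15552.
True dip = arctan(0.15552) = 8.84°, dipping toward WNW (azimuth ≈ 303°).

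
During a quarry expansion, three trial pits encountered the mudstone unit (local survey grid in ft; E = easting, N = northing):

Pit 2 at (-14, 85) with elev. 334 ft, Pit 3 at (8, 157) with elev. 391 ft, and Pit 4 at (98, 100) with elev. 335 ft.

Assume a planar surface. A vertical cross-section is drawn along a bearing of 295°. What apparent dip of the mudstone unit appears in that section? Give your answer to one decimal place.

23.7°

Let the plane be z = a·E + b·N + c.
Pit 3−Pit 2: 22a + 72b = 57;  Pit 4−Pit 2: 112a + 15b = 1.
Solving gives a = −0.10124, b = 0.82260.
Unit vector along 295° is (sin 295°, cos 295°) = (-0.9063, 0.4226).
Slope in that direction = a·(-0.9063) + b·(0.4226) = 0.43940.
Apparent dip = arctan|0.43940| = 23.7° (true dip is 39.7°, so apparent ≤ true as expected).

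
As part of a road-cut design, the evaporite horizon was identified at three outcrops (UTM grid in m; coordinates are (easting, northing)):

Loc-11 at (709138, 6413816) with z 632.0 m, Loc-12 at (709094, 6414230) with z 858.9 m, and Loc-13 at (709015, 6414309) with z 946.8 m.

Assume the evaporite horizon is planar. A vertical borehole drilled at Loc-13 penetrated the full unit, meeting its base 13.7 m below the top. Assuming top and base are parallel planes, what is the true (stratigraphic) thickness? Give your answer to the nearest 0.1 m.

10.7 m

Let the plane be z = a·E + b·N + c.
Loc-12−Loc-11: −44a + 414b = 226.9;  Loc-13−Loc-11: −123a + 493b = 314.8.
Solving gives a = −0.63173, b = 0.48093.
|∇z| = √(a²+b²) = 0.79396, so dip δ = arctan(0.79396) = 38.45°.
True thickness = vertical thickness × cos δ = 13.7 × cos 38.45° = 10.7 m.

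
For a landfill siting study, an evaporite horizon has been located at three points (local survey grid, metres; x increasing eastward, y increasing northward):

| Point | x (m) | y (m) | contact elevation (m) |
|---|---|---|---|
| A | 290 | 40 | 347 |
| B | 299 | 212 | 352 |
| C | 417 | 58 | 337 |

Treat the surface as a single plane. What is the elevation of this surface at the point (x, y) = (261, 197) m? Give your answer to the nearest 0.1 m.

354.7 m

Two edge vectors: A→B = (9, 172, 5), A→C = (127, 18, -10).
Normal n = (A→B) × (A→C) = (-1810, 725, -21682).
So ∂z/∂x = −n_x/n_z = −0.08348 and ∂z/∂y = −n_y/n_z = 0.03344.
Intercept c from A: 347 + 24.21 − 1.34 = 369.87.
At (261, 197): z = −21.8 + 6.6 + 369.87 = 354.7 m.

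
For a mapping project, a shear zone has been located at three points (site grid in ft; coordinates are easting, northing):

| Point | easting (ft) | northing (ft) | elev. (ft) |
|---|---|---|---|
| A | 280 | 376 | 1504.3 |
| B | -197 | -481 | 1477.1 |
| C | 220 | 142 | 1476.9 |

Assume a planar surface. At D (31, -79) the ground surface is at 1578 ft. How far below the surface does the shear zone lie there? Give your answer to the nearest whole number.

Two edge vectors: A→B = (-477, -857, -27.2), A→C = (-60, -234, -27.4).
Normal n = (A→B) × (A→C) = (17117, -11437.8, 60198).
So ∂z/∂easting = −n_x/n_z = −0.28434 and ∂z/∂northing = −n_y/n_z = 0.19000.
Intercept c from A: 1504.3 + 79.62 − 71.44 = 1512.48.
At (31, -79): z_contact = −8.8 − 15.0 + 1512.48 = 1488.7 ft.
Depth below ground = 1578 − 1488.7 = 89 ft.

89 ft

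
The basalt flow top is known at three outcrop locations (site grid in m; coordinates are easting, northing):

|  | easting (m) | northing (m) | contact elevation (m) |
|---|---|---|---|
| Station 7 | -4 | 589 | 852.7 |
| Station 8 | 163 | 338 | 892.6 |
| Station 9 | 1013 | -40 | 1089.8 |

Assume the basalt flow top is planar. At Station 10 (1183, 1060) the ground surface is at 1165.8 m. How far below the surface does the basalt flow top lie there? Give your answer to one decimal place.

44.2 m

Let the plane be z = a·easting + b·northing + c.
Station 8−Station 7: 167a − 251b = 39.9;  Station 9−Station 7: 1017a − 629b = 237.1.
Solving gives a = 0.229091, b = −0.006541.
Then c = 852.7 − a·-4 − b·589 = 857.47.
At (1183, 1060): z_contact = 271.01 − 6.93 + 857.47 = 1121.55 m.
Depth below ground = 1165.8 − 1121.55 = 44.2 m.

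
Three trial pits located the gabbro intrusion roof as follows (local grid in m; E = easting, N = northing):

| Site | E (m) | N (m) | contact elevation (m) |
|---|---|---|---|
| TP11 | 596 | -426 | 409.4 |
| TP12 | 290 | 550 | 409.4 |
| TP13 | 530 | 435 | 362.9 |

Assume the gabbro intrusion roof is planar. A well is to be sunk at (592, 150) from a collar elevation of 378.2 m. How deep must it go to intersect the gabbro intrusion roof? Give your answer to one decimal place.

9.1 m

Two edge vectors: TP11→TP12 = (-306, 976, 0), TP11→TP13 = (-66, 861, -46.5).
Normal n = (TP11→TP12) × (TP11→TP13) = (-45384, -14229, -199050).
So ∂z/∂E = −n_x/n_z = −0.22800 and ∂z/∂N = −n_y/n_z = −0.07148.
Intercept c from TP11: 409.4 + 135.89 − 30.45 = 514.84.
At (592, 150): z_contact = −134.98 − 10.72 + 514.84 = 369.14 m.
Depth below ground = 378.2 − 369.14 = 9.1 m.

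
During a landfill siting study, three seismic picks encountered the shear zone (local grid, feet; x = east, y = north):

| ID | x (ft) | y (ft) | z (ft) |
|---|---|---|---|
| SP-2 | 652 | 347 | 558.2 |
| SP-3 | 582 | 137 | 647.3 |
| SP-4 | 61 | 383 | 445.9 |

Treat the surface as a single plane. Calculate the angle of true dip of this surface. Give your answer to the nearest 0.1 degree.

26.8°

Two edge vectors: SP-2→SP-3 = (-70, -210, 89.1), SP-2→SP-4 = (-591, 36, -112.3).
Normal n = (SP-2→SP-3) × (SP-2→SP-4) = (20375.4, -60519.1, -126630).
So ∂z/∂x = −n_x/n_z = 0.16090 and ∂z/∂y = −n_y/n_z = −0.47792.
Gradient magnitude |∇z| = √(a² + b²) = √(0.02589 + 0.22841) = 0.50428.
True dip = arctan(0.50428) = 26.8°, dipping toward NNW (azimuth ≈ 341°).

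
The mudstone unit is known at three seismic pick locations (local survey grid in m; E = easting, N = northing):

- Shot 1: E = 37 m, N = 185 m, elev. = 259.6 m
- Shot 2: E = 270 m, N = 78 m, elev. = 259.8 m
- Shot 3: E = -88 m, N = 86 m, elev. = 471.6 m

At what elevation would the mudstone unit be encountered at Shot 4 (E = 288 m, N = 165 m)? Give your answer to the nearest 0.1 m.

Let the plane be z = a·E + b·N + c.
Shot 2−Shot 1: 233a − 107b = 0.2;  Shot 3−Shot 1: −125a − 99b = 212.
Solving gives a = −0.62193, b = −1.35615.
Then c = 259.6 − a·37 − b·185 = 533.50.
At (288, 165): z = −179.1 − 223.8 + 533.50 = 130.6 m.

130.6 m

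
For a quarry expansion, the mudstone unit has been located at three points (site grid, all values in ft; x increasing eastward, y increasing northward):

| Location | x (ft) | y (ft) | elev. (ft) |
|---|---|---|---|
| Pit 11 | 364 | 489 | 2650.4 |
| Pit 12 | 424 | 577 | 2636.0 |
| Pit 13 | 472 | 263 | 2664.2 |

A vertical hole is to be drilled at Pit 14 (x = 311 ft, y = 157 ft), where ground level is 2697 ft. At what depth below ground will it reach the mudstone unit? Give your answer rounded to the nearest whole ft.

Two edge vectors: Pit 11→Pit 12 = (60, 88, -14.4), Pit 11→Pit 13 = (108, -226, 13.8).
Normal n = (Pit 11→Pit 12) × (Pit 11→Pit 13) = (-2040, -2383.2, -23064).
So ∂z/∂x = −n_x/n_z = −0.08845 and ∂z/∂y = −n_y/n_z = −0.10333.
Intercept c from Pit 11: 2650.4 + 32.20 + 50.53 = 2733.12.
At (311, 157): z_contact = −27.5 − 16.2 + 2733.12 = 2689.4 ft.
Depth below ground = 2697 − 2689.4 = 8 ft.

8 ft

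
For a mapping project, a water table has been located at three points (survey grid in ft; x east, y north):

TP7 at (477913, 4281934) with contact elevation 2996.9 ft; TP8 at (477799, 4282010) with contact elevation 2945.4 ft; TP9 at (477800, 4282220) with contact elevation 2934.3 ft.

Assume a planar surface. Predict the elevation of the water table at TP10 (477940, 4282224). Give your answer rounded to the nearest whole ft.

Let the plane be z = a·x + b·y + c.
TP8−TP7: −114a + 76b = −51.5;  TP9−TP7: −113a + 286b = −62.6.
Solving gives a = 0.41519820, b = −0.05483428.
Then c = 2996.9 − a·477913 − b·4281934 = 39365.04.
At (477940, 4282224): z = 198439.8 − 234812.7 + 39365.04 = 2992.2 ft.

2992 ft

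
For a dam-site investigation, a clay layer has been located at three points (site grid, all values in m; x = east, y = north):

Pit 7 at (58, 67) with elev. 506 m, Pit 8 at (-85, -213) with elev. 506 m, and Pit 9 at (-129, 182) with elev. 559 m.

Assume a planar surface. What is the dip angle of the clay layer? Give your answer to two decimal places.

Let the plane be z = a·x + b·y + c.
Pit 8−Pit 7: −143a − 280b = 0;  Pit 9−Pit 7: −187a + 115b = 53.
Solving gives a = −0.21568, b = 0.11015.
Gradient magnitude |∇z| = √(a² + b²) = √(0.04652 + 0.01213) = 0.24218.
True dip = arctan(0.24218) = 13.61°, dipping toward ESE (azimuth ≈ 117°).

13.61°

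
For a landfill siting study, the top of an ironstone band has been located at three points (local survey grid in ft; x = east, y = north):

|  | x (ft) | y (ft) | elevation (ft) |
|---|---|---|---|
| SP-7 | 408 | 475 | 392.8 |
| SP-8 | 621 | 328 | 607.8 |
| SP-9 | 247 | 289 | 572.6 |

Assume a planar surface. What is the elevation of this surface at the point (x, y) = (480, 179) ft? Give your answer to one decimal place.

Let the plane be z = a·x + b·y + c.
SP-8−SP-7: 213a − 147b = 215;  SP-9−SP-7: −161a − 186b = 179.8.
Solving gives a = 0.21426, b = −1.15213.
Then c = 392.8 − a·408 − b·475 = 852.64.
At (480, 179): z = 102.8 − 206.2 + 852.64 = 749.3 ft.

749.3 ft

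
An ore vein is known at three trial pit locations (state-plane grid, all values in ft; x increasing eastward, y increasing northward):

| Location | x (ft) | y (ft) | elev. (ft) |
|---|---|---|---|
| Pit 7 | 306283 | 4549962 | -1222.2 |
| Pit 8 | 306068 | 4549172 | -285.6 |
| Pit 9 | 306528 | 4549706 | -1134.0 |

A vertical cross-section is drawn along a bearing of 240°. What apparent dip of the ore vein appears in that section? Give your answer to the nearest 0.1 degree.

Let the plane be z = a·x + b·y + c.
Pit 8−Pit 7: −215a − 790b = 936.6;  Pit 9−Pit 7: 245a − 256b = 88.2.
Solving gives a = −0.68423, b = −0.99936.
Unit vector along 240° is (sin 240°, cos 240°) = (-0.8660, -0.5000).
Slope in that direction = a·(-0.8660) + b·(-0.5000) = 1.09223.
Apparent dip = arctan|1.09223| = 47.5° (true dip is 50.5°, so apparent ≤ true as expected).

47.5°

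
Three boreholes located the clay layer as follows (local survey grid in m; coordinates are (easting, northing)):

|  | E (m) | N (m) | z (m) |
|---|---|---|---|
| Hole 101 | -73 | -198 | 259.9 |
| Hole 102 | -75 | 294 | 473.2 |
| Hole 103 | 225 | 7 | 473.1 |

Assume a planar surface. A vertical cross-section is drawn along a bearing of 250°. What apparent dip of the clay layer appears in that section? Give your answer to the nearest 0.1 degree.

28.4°

Let the plane be z = a·E + b·N + c.
Hole 102−Hole 101: −2a + 492b = 213.3;  Hole 103−Hole 101: 298a + 205b = 213.2.
Solving gives a = 0.41603, b = 0.43523.
Unit vector along 250° is (sin 250°, cos 250°) = (-0.9397, -0.3420).
Slope in that direction = a·(-0.9397) + b·(-0.3420) = −0.53980.
Apparent dip = arctan|0.53980| = 28.4° (true dip is 31.1°, so apparent ≤ true as expected).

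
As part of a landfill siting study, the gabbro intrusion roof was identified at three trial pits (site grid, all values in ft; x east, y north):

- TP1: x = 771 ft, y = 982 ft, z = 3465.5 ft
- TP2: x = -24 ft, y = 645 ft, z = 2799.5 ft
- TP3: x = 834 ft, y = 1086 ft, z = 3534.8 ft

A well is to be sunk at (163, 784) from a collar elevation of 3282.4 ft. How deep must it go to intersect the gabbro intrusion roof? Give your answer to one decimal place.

Let the plane be z = a·x + b·y + c.
TP2−TP1: −795a − 337b = −666;  TP3−TP1: 63a + 104b = 69.3.
Solving gives a = 0.747122, b = 0.213763.
Then c = 3465.5 − a·771 − b·982 = 2679.55.
At (163, 784): z_contact = 121.78 + 167.59 + 2679.55 = 2968.92 ft.
Depth below ground = 3282.4 − 2968.92 = 313.5 ft.

313.5 ft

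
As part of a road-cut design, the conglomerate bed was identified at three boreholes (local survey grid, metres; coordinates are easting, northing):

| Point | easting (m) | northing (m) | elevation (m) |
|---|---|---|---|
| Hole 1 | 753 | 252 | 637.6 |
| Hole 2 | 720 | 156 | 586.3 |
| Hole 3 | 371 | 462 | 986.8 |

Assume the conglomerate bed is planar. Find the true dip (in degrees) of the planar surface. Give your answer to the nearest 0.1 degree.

41.5°

Two edge vectors: Hole 1→Hole 2 = (-33, -96, -51.3), Hole 1→Hole 3 = (-382, 210, 349.2).
Normal n = (Hole 1→Hole 2) × (Hole 1→Hole 3) = (-22750.2, 31120.2, -43602).
So ∂z/∂easting = −n_x/n_z = −0.52177 and ∂z/∂northing = −n_y/n_z = 0.71373.
Gradient magnitude |∇z| = √(a² + b²) = √(0.27224 + 0.50942) = 0.88411.
True dip = arctan(0.88411) = 41.5°, dipping toward SE (azimuth ≈ 144°).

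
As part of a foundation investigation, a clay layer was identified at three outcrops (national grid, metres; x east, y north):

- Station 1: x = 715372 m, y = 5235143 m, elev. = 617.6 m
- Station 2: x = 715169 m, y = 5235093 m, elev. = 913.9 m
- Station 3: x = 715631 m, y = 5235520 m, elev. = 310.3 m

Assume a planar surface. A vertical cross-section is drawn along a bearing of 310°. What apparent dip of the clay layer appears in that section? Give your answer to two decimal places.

52.56°

Let the plane be z = a·x + b·y + c.
Station 2−Station 1: −203a − 50b = 296.3;  Station 3−Station 1: 259a + 377b = −307.3.
Solving gives a = −1.51523, b = 0.22585.
Unit vector along 310° is (sin 310°, cos 310°) = (-0.7660, 0.6428).
Slope in that direction = a·(-0.7660) + b·(0.6428) = 1.30591.
Apparent dip = arctan|1.30591| = 52.56° (true dip is 56.9°, so apparent ≤ true as expected).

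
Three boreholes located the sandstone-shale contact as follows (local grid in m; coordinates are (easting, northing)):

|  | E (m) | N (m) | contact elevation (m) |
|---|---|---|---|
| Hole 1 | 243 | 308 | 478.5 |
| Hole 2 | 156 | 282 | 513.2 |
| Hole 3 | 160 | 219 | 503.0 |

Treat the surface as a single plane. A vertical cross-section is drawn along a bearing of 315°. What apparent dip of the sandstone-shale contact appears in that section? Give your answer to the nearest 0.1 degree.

22.1°

Two edge vectors: Hole 1→Hole 2 = (-87, -26, 34.7), Hole 1→Hole 3 = (-83, -89, 24.5).
Normal n = (Hole 1→Hole 2) × (Hole 1→Hole 3) = (2451.3, -748.6, 5585).
So ∂z/∂E = −n_x/n_z = −0.43891 and ∂z/∂N = −n_y/n_z = 0.13404.
Unit vector along 315° is (sin 315°, cos 315°) = (-0.7071, 0.7071).
Slope in that direction = a·(-0.7071) + b·(0.7071) = 0.40513.
Apparent dip = arctan|0.40513| = 22.1° (true dip is 24.7°, so apparent ≤ true as expected).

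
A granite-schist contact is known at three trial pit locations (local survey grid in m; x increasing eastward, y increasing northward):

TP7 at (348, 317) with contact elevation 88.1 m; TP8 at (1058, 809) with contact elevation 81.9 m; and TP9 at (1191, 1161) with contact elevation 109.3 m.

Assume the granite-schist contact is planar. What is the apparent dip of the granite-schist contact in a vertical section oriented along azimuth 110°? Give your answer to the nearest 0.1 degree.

6.7°

Let the plane be z = a·x + b·y + c.
TP8−TP7: 710a + 492b = −6.2;  TP9−TP7: 843a + 844b = 21.2.
Solving gives a = −0.08490, b = 0.10992.
Unit vector along 110° is (sin 110°, cos 110°) = (0.9397, -0.3420).
Slope in that direction = a·(0.9397) + b·(-0.3420) = −0.11738.
Apparent dip = arctan|0.11738| = 6.7° (true dip is 7.9°, so apparent ≤ true as expected).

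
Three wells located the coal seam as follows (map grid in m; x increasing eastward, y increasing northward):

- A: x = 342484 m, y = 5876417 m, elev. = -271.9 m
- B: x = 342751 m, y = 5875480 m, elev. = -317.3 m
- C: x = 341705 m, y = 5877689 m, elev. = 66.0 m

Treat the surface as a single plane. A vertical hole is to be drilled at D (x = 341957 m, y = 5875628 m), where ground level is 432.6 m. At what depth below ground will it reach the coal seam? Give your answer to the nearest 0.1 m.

Two edge vectors: A→B = (267, -937, -45.4), A→C = (-779, 1272, 337.9).
Normal n = (A→B) × (A→C) = (-258863.5, -54852.7, -390299).
So ∂z/∂x = −n_x/n_z = −0.663244077 and ∂z/∂y = −n_y/n_z = −0.140540201.
Intercept c from A: -271.9 + 227150.48 + 825872.83 = 1052751.41.
At (341957, 5875628): z_contact = −226800.95 − 825761.94 + 1052751.41 = 188.52 m.
Depth below ground = 432.6 − 188.52 = 244.1 m.

244.1 m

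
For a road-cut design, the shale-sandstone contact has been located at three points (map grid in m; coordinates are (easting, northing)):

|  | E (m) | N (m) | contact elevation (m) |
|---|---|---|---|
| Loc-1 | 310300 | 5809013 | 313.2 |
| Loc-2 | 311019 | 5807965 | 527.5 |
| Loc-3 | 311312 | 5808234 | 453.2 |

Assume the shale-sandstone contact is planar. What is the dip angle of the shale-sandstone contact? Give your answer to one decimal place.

13.3°

Let the plane be z = a·E + b·N + c.
Loc-2−Loc-1: 719a − 1048b = 214.3;  Loc-3−Loc-1: 1012a − 779b = 140.
Solving gives a = −0.04040, b = −0.23220.
Gradient magnitude |∇z| = √(a² + b²) = √(0.00163 + 0.05392) = 0.23569.
True dip = arctan(0.23569) = 13.3°, dipping toward N (azimuth ≈ 010°).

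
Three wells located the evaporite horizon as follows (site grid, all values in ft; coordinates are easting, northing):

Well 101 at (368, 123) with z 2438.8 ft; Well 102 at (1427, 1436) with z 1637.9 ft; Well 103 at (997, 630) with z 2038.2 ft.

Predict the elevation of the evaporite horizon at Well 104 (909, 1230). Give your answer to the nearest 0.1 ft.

1909.6 ft

Let the plane be z = a·easting + b·northing + c.
Well 102−Well 101: 1059a + 1313b = −800.9;  Well 103−Well 101: 629a + 507b = −400.6.
Solving gives a = −0.415040, b = −0.275227.
Then c = 2438.8 − a·368 − b·123 = 2625.39.
At (909, 1230): z = −377.3 − 338.5 + 2625.39 = 1909.6 ft.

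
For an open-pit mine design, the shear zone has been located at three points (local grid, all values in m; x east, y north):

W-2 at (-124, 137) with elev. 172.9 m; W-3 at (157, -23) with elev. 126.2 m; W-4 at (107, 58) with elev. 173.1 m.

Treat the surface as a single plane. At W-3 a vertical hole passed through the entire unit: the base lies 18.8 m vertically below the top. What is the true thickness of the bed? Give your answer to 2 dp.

14.85 m

Two edge vectors: W-2→W-3 = (281, -160, -46.7), W-2→W-4 = (231, -79, 0.2).
Normal n = (W-2→W-3) × (W-2→W-4) = (-3721.3, -10843.9, 14761).
So ∂z/∂x = −n_x/n_z = 0.25210 and ∂z/∂y = −n_y/n_z = 0.73463.
|∇z| = √(a²+b²) = 0.77669, so dip δ = arctan(0.77669) = 37.84°.
True thickness = vertical thickness × cos δ = 18.8 × cos 37.84° = 14.85 m.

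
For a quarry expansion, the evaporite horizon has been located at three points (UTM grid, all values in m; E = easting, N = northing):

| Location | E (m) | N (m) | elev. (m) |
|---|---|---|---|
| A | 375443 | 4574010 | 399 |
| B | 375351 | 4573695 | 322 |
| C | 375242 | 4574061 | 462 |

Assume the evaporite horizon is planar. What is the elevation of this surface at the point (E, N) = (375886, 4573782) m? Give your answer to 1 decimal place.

224.0 m

Two edge vectors: A→B = (-92, -315, -77), A→C = (-201, 51, 63).
Normal n = (A→B) × (A→C) = (-15918, 21273, -68007).
So ∂z/∂E = −n_x/n_z = −0.234064140 and ∂z/∂N = −n_y/n_z = 0.312806035.
Intercept c from A: 399 + 87877.74 − 1430777.93 = −1342501.19.
At (375886, 4573782): z = −87981.4 + 1430706.6 − 1342501.19 = 224.0 m.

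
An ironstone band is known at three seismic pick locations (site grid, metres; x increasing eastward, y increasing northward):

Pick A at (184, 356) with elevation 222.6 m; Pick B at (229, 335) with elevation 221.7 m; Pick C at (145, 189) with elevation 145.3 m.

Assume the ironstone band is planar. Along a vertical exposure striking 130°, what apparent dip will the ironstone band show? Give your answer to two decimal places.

Two edge vectors: Pick A→Pick B = (45, -21, -0.9), Pick A→Pick C = (-39, -167, -77.3).
Normal n = (Pick A→Pick B) × (Pick A→Pick C) = (1473, 3513.6, -8334).
So ∂z/∂x = −n_x/n_z = 0.17675 and ∂z/∂y = −n_y/n_z = 0.42160.
Unit vector along 130° is (sin 130°, cos 130°) = (0.7660, -0.6428).
Slope in that direction = a·(0.7660) + b·(-0.6428) = −0.13560.
Apparent dip = arctan|0.13560| = 7.72° (true dip is 24.6°, so apparent ≤ true as expected).

7.72°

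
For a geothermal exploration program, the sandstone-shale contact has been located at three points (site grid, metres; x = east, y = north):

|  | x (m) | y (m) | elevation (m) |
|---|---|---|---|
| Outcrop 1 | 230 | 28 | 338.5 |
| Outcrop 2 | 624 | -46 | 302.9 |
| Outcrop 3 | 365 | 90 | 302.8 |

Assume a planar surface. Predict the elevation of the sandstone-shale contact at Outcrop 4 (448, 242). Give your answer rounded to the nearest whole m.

250 m

Two edge vectors: Outcrop 1→Outcrop 2 = (394, -74, -35.6), Outcrop 1→Outcrop 3 = (135, 62, -35.7).
Normal n = (Outcrop 1→Outcrop 2) × (Outcrop 1→Outcrop 3) = (4849, 9259.8, 34418).
So ∂z/∂x = −n_x/n_z = −0.14089 and ∂z/∂y = −n_y/n_z = −0.26904.
Intercept c from Outcrop 1: 338.5 + 32.40 + 7.53 = 378.44.
At (448, 242): z = −63.1 − 65.1 + 378.44 = 250.2 m.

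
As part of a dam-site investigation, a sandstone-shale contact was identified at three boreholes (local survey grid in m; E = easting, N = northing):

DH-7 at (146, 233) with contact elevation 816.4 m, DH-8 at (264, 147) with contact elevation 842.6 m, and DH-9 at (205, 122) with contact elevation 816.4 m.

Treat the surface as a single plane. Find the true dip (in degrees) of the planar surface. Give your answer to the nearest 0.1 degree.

22.3°

Let the plane be z = a·E + b·N + c.
DH-8−DH-7: 118a − 86b = 26.2;  DH-9−DH-7: 59a − 111b = 0.
Solving gives a = 0.36244, b = 0.19265.
Gradient magnitude |∇z| = √(a² + b²) = √(0.13136 + 0.03711) = 0.41046.
True dip = arctan(0.41046) = 22.3°, dipping toward WSW (azimuth ≈ 242°).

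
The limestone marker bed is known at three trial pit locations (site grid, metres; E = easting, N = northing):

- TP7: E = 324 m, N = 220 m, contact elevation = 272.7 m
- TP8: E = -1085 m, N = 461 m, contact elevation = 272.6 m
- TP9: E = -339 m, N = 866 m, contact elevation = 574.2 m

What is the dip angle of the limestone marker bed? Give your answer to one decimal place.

29.9°

Let the plane be z = a·E + b·N + c.
TP8−TP7: −1409a + 241b = −0.1;  TP9−TP7: −663a + 646b = 301.5.
Solving gives a = 0.09691, b = 0.56618.
Gradient magnitude |∇z| = √(a² + b²) = √(0.00939 + 0.32056) = 0.57442.
True dip = arctan(0.57442) = 29.9°, dipping toward S (azimuth ≈ 190°).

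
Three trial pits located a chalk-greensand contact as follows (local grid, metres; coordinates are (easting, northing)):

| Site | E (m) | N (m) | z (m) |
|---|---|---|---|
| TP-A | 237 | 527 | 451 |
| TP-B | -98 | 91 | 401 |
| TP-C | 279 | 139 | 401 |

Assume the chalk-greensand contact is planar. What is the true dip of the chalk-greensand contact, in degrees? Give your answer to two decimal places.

Let the plane be z = a·E + b·N + c.
TP-B−TP-A: −335a − 436b = −50;  TP-C−TP-A: 42a − 388b = −50.
Solving gives a = −0.01618, b = 0.12711.
Gradient magnitude |∇z| = √(a² + b²) = √(0.00026 + 0.01616) = 0.12814.
True dip = arctan(0.12814) = 7.30°, dipping toward S (azimuth ≈ 173°).

7.30°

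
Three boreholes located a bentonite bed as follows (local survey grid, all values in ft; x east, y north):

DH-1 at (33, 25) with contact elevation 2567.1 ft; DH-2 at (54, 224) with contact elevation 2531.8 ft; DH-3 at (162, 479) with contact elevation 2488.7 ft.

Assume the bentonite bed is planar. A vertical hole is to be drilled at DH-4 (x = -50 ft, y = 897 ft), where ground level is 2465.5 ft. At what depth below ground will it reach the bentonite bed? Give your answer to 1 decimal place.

57.7 ft

Let the plane be z = a·x + b·y + c.
DH-2−DH-1: 21a + 199b = −35.3;  DH-3−DH-1: 129a + 454b = −78.4.
Solving gives a = 0.02631, b = −0.18016.
Then c = 2567.1 − a·33 − b·25 = 2570.74.
At (-50, 897): z_contact = −1.32 − 161.61 + 2570.74 = 2407.81 ft.
Depth below ground = 2465.5 − 2407.81 = 57.7 ft.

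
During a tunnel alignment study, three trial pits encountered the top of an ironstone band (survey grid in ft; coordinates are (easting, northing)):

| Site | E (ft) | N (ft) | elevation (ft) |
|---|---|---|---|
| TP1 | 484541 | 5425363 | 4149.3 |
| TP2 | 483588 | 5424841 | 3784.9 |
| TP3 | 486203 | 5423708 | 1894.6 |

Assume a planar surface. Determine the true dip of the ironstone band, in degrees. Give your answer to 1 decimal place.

49.0°

Two edge vectors: TP1→TP2 = (-953, -522, -364.4), TP1→TP3 = (1662, -1655, -2254.7).
Normal n = (TP1→TP2) × (TP1→TP3) = (573871.4, -2754361.9, 2444779).
So ∂z/∂E = −n_x/n_z = −0.23473 and ∂z/∂N = −n_y/n_z = 1.12663.
Gradient magnitude |∇z| = √(a² + b²) = √(0.05510 + 1.26930) = 1.15082.
True dip = arctan(1.15082) = 49.0°, dipping toward SSE (azimuth ≈ 168°).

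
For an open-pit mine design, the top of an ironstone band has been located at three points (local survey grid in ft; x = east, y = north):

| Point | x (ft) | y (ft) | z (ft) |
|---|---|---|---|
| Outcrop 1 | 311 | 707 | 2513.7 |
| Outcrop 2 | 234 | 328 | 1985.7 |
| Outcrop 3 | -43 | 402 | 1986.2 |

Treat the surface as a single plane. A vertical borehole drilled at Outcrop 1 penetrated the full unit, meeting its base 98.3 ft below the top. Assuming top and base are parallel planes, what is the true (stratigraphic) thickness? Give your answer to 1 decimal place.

58.0 ft

Let the plane be z = a·x + b·y + c.
Outcrop 2−Outcrop 1: −77a − 379b = −528;  Outcrop 3−Outcrop 1: −354a − 305b = −527.5.
Solving gives a = 0.35130, b = 1.32177.
|∇z| = √(a²+b²) = 1.36766, so dip δ = arctan(1.36766) = 53.83°.
True thickness = vertical thickness × cos δ = 98.3 × cos 53.83° = 58.0 ft.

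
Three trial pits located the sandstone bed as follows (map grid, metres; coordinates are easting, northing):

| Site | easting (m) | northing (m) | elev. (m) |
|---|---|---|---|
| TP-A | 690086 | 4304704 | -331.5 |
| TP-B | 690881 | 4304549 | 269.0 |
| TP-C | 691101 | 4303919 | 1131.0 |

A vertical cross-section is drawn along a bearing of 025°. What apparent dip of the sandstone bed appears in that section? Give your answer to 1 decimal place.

40.4°

Let the plane be z = a·easting + b·northing + c.
TP-B−TP-A: 795a − 155b = 600.5;  TP-C−TP-A: 1015a − 785b = 1462.5.
Solving gives a = 0.52427, b = −1.18517.
Unit vector along 025° is (sin 25°, cos 25°) = (0.4226, 0.9063).
Slope in that direction = a·(0.4226) + b·(0.9063) = −0.85256.
Apparent dip = arctan|0.85256| = 40.4° (true dip is 52.3°, so apparent ≤ true as expected).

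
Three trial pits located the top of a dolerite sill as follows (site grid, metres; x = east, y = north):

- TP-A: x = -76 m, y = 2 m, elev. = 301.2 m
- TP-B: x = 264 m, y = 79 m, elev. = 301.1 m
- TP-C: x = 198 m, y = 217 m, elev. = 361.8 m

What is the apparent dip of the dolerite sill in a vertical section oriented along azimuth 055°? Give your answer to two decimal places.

Let the plane be z = a·x + b·y + c.
TP-B−TP-A: 340a + 77b = −0.1;  TP-C−TP-A: 274a + 215b = 60.6.
Solving gives a = −0.09014, b = 0.39674.
Unit vector along 055° is (sin 55°, cos 55°) = (0.8192, 0.5736).
Slope in that direction = a·(0.8192) + b·(0.5736) = 0.15372.
Apparent dip = arctan|0.15372| = 8.74° (true dip is 22.1°, so apparent ≤ true as expected).

8.74°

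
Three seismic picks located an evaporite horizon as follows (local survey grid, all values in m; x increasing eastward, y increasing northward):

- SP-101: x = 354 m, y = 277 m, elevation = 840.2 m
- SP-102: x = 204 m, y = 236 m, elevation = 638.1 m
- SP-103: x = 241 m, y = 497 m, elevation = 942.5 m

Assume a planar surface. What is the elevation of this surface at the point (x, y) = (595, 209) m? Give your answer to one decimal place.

1029.1 m

Let the plane be z = a·x + b·y + c.
SP-102−SP-101: −150a − 41b = −202.1;  SP-103−SP-101: −113a + 220b = 102.3.
Solving gives a = 1.07001, b = 1.01460.
Then c = 840.2 − a·354 − b·277 = 180.37.
At (595, 209): z = 636.7 + 212.1 + 180.37 = 1029.1 m.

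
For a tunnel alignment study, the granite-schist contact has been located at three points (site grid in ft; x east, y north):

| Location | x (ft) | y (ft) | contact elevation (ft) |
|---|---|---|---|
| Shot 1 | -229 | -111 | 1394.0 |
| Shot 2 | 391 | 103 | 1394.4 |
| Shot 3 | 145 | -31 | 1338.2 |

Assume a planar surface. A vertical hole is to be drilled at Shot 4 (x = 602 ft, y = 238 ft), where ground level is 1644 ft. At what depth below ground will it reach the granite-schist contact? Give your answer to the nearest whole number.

178 ft

Let the plane be z = a·x + b·y + c.
Shot 2−Shot 1: 620a + 214b = 0.4;  Shot 3−Shot 1: 374a + 80b = −55.8.
Solving gives a = −0.39339, b = 1.14160.
Then c = 1394 − a·-229 − b·-111 = 1430.63.
At (602, 238): z_contact = −236.8 + 271.7 + 1430.63 = 1465.5 ft.
Depth below ground = 1644 − 1465.5 = 178 ft.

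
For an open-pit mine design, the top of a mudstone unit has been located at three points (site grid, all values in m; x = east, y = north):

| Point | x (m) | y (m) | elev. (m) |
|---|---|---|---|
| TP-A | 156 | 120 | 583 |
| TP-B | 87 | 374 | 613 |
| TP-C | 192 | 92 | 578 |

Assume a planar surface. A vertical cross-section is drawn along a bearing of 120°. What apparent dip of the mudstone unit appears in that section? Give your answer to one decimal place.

Two edge vectors: TP-A→TP-B = (-69, 254, 30), TP-A→TP-C = (36, -28, -5).
Normal n = (TP-A→TP-B) × (TP-A→TP-C) = (-430, 735, -7212).
So ∂z/∂x = −n_x/n_z = −0.05962 and ∂z/∂y = −n_y/n_z = 0.10191.
Unit vector along 120° is (sin 120°, cos 120°) = (0.8660, -0.5000).
Slope in that direction = a·(0.8660) + b·(-0.5000) = −0.10259.
Apparent dip = arctan|0.10259| = 5.9° (true dip is 6.7°, so apparent ≤ true as expected).

5.9°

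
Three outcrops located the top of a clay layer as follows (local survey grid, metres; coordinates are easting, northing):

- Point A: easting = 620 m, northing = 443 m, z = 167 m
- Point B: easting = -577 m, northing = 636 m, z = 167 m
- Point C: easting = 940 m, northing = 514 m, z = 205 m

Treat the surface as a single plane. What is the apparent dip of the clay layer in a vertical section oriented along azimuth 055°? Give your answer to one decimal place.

Two edge vectors: Point A→Point B = (-1197, 193, 0), Point A→Point C = (320, 71, 38).
Normal n = (Point A→Point B) × (Point A→Point C) = (7334, 45486, -146747).
So ∂z/∂easting = −n_x/n_z = 0.04998 and ∂z/∂northing = −n_y/n_z = 0.30996.
Unit vector along 055° is (sin 55°, cos 55°) = (0.8192, 0.5736).
Slope in that direction = a·(0.8192) + b·(0.5736) = 0.21873.
Apparent dip = arctan|0.21873| = 12.3° (true dip is 17.4°, so apparent ≤ true as expected).

12.3°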